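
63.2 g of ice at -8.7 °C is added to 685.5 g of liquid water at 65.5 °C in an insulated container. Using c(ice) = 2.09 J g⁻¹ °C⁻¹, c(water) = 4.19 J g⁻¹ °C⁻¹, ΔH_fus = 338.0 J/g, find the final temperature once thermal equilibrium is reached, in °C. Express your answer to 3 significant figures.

T_f = 52.8 °C

Heat to bring ice to 0 °C and melt it: q₁ = 63.2×2.09×8.7 + 63.2×338.0 = 22511 J
Heat the water can supply cooling to 0 °C: 685.5×4.19×65.5 = 188132 J > q₁, so all ice melts.
Energy balance: 685.5×4.19×(65.5 − T) = 22511 + 63.2×4.19×(T − 0)
2872.245(65.5 − T) = 22511 + 264.808 T
188132 − 22511 = 3137.053 T
T = 165621 / 3137.053 = 52.80 °C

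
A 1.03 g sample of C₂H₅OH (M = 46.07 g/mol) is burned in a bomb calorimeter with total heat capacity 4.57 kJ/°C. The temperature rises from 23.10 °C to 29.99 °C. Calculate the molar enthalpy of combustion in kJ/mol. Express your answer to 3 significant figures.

ΔH = -1410 kJ/mol

ΔT = 29.99 − 23.10 = 6.89 °C
q_cal = C_cal × ΔT = 4.57 × 6.89 = 31.4873 kJ
n = 1.03 / 46.07 = 0.02236 mol
q_rxn = −q_cal = -31.4873 kJ
ΔH = -31.4873 / 0.02236 = -1408 kJ/mol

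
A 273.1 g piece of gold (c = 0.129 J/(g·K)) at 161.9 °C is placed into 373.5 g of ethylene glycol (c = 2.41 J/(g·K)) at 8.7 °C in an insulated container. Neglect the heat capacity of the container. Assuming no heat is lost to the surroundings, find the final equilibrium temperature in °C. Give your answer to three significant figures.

T_f = 14.5 °C

Heat lost by gold = heat gained by ethylene glycol.
(273.1)(0.129)(161.9 − T) = (373.5)(2.41)(T − 8.7)
35.2299 (161.9 − T) = 900.135 (T − 8.7)
5703.7 − 35.2299 T = 900.135 T − 7831.2
13534.9 = 935.3649 T
T = 14.47 °C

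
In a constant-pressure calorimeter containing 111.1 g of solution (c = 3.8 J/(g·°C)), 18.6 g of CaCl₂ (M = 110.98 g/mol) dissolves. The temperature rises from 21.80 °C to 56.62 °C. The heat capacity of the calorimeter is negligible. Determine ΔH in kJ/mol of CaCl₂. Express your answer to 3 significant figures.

|ΔT| = |56.62 − 21.80| = 34.82 °C
|q_surr| = (111.1 × 3.8) × 34.82 = 422.18 × 34.82 = 14700 J
n(CaCl₂) = 18.6 / 110.98 = 0.1676 mol
Temperature rose, so q_rxn = −|q_surr| = -14.70 kJ
ΔH = q_rxn / n = -87.71 kJ/mol

ΔH = -87.7 kJ/mol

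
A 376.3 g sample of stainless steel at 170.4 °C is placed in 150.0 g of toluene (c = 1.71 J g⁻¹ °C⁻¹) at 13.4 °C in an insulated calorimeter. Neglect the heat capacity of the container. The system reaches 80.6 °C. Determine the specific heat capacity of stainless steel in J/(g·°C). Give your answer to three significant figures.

q_gained = (150.0 × 1.71) × (80.6 − 13.4) = 17240 J
q_lost = 376.3 × c × (170.4 − 80.6) = 33791.74 c
Set equal: c = 17240 / 33791.74 = 0.510 J/(g·°C)

c = 0.510 J/(g·°C)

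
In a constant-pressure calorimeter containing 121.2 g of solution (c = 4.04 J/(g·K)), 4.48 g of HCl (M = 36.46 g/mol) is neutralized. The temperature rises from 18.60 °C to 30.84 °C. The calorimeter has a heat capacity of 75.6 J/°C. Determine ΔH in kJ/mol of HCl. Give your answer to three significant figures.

ΔH = -56.3 kJ/mol

|ΔT| = |30.84 − 18.60| = 12.24 °C
|q_surr| = (121.2 × 4.04 + 75.6) × 12.24 = 565.248 × 12.24 = 6919 J
n(HCl) = 4.48 / 36.46 = 0.1229 mol
Temperature rose, so q_rxn = −|q_surr| = -6.919 kJ
ΔH = q_rxn / n = -56.30 kJ/mol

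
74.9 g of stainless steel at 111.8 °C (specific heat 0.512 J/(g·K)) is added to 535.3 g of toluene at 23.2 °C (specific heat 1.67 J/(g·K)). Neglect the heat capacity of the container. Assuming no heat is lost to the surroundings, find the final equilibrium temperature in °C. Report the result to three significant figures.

T_f = 26.8 °C

Heat lost by stainless steel = heat gained by toluene.
(74.9)(0.512)(111.8 − T) = (535.3)(1.67)(T − 23.2)
38.3488 (111.8 − T) = 893.951 (T − 23.2)
4287.4 − 38.3488 T = 893.951 T − 20740
25027.4 = 932.2998 T
T = 26.84 °C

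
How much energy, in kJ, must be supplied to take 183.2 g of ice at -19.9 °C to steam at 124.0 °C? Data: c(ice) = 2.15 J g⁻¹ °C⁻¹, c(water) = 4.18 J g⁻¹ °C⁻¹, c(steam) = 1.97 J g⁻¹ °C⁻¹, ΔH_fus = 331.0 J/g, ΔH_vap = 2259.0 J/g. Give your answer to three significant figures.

q1 (heat ice -19.9→0.0 °C): 183.2 × 2.15 × 19.9 = 7838 J
q2 (melt at 0 °C): 183.2 × 331.0 = 60639 J
q3 (heat water 0.0→100.0 °C): 183.2 × 4.18 × 100.0 = 76578 J
q4 (vaporize at 100 °C): 183.2 × 2259.0 = 413849 J
q5 (heat steam 100.0→124.0 °C): 183.2 × 1.97 × 24.0 = 8662 J
Total: 7838 + 60639 + 76578 + 413849 + 8662 = 567566 J = 568 kJ

q = 568 kJ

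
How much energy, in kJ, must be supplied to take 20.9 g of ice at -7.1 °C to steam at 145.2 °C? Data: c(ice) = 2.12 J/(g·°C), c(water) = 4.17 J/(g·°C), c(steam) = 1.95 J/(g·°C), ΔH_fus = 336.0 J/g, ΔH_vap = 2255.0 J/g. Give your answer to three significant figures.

q = 65.0 kJ

q1 (heat ice -7.1→0.0 °C): 20.9 × 2.12 × 7.1 = 315 J
q2 (melt at 0 °C): 20.9 × 336.0 = 7022 J
q3 (heat water 0.0→100.0 °C): 20.9 × 4.17 × 100.0 = 8715 J
q4 (vaporize at 100 °C): 20.9 × 2255.0 = 47130 J
q5 (heat steam 100.0→145.2 °C): 20.9 × 1.95 × 45.2 = 1842 J
Total: 315 + 7022 + 8715 + 47130 + 1842 = 65024 J = 65.0 kJ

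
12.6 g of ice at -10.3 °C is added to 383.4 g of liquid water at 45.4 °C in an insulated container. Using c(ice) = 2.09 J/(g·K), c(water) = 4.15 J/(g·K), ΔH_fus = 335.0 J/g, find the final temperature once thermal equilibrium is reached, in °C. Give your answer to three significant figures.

Heat to bring ice to 0 °C and melt it: q₁ = 12.6×2.09×10.3 + 12.6×335.0 = 4492.2 J
Heat the water can supply cooling to 0 °C: 383.4×4.15×45.4 = 72236.4 J > q₁, so all ice melts.
Energy balance: 383.4×4.15×(45.4 − T) = 4492.2 + 12.6×4.15×(T − 0)
1591.11(45.4 − T) = 4492.2 + 52.29 T
72236.4 − 4492.2 = 1643.40 T
T = 67744.2 / 1643.40 = 41.22 °C

T_f = 41.2 °C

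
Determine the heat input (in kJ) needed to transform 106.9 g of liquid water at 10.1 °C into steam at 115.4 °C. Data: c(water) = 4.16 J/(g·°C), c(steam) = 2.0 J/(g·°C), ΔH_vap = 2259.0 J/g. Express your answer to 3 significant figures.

q1 (heat water 10.1→100.0 °C): 106.9 × 4.16 × 89.9 = 39979 J
q2 (vaporize at 100 °C): 106.9 × 2259.0 = 241487 J
q3 (heat steam 100.0→115.4 °C): 106.9 × 2.0 × 15.4 = 3293 J
Total: 39979 + 241487 + 3293 = 284759 J = 285 kJ

q = 285 kJ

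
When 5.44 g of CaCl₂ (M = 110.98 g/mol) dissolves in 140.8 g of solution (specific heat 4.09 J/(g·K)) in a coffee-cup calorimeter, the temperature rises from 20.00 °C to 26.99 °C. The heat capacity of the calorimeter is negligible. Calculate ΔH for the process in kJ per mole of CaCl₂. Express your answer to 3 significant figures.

ΔH = -82.1 kJ/mol

|ΔT| = |26.99 − 20.00| = 6.99 °C
|q_surr| = (140.8 × 4.09) × 6.99 = 575.872 × 6.99 = 4025 J
n(CaCl₂) = 5.44 / 110.98 = 0.04902 mol
Temperature rose, so q_rxn = −|q_surr| = -4.025 kJ
ΔH = q_rxn / n = -82.11 kJ/mol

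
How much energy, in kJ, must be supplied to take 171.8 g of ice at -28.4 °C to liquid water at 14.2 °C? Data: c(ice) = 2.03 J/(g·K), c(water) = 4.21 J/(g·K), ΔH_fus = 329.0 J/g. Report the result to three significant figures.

q = 76.7 kJ

q1 (heat ice -28.4→0.0 °C): 171.8 × 2.03 × 28.4 = 9905 J
q2 (melt at 0 °C): 171.8 × 329.0 = 56522 J
q3 (heat water 0.0→14.2 °C): 171.8 × 4.21 × 14.2 = 10271 J
Total: 9905 + 56522 + 10271 = 76698 J = 76.7 kJ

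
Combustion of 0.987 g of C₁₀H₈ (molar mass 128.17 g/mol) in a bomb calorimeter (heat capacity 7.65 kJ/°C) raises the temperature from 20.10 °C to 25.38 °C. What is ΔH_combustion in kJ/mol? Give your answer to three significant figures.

ΔH = -5250 kJ/mol

ΔT = 25.38 − 20.10 = 5.28 °C
q_cal = C_cal × ΔT = 7.65 × 5.28 = 40.392 kJ
n = 0.987 / 128.17 = 0.007701 mol
q_rxn = −q_cal = -40.392 kJ
ΔH = -40.392 / 0.007701 = -5245 kJ/mol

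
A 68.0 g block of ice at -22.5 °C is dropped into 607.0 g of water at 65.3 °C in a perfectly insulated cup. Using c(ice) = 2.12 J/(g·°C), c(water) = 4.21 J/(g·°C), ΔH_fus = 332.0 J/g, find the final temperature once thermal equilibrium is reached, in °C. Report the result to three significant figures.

T_f = 49.6 °C

Heat to bring ice to 0 °C and melt it: q₁ = 68.0×2.12×22.5 + 68.0×332.0 = 25820 J
Heat the water can supply cooling to 0 °C: 607.0×4.21×65.3 = 166872 J > q₁, so all ice melts.
Energy balance: 607.0×4.21×(65.3 − T) = 25820 + 68.0×4.21×(T − 0)
2555.47(65.3 − T) = 25820 + 286.28 T
166872 − 25820 = 2841.75 T
T = 141052 / 2841.75 = 49.64 °C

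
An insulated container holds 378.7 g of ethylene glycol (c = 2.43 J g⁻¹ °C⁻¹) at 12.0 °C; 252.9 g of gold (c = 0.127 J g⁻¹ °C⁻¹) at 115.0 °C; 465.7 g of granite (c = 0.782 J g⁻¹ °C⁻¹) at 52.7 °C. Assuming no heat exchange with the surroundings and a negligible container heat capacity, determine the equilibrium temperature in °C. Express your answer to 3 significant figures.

T_f = 25.8 °C

Σ mᵢcᵢ(T − Tᵢ) = 0  ⇒  T = Σ mᵢcᵢTᵢ / Σ mᵢcᵢ
Σ mᵢcᵢ = 378.7×2.43 + 252.9×0.127 + 465.7×0.782 = 1316.5367
Σ mᵢcᵢTᵢ = 920.241×12.0 + 32.1183×115.0 + 364.1774×52.7 = 33929
T = 33929 / 1316.5367 = 25.77 °C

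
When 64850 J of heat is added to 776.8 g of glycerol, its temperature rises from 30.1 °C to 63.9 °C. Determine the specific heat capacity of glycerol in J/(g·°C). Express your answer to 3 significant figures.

c = 2.47 J/(g·°C)

c = q / (m ΔT) = 64850 / (776.8 × 33.8)
c = 64850 / 26255.84 = 2.47 J/(g·°C)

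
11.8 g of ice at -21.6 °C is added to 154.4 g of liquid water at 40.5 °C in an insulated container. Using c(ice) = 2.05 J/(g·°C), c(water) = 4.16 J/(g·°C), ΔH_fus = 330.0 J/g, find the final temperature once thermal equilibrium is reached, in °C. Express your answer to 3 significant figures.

T_f = 31.2 °C

Heat to bring ice to 0 °C and melt it: q₁ = 11.8×2.05×21.6 + 11.8×330.0 = 4416.5 J
Heat the water can supply cooling to 0 °C: 154.4×4.16×40.5 = 26013.3 J > q₁, so all ice melts.
Energy balance: 154.4×4.16×(40.5 − T) = 4416.5 + 11.8×4.16×(T − 0)
642.304(40.5 − T) = 4416.5 + 49.088 T
26013.3 − 4416.5 = 691.392 T
T = 21596.8 / 691.392 = 31.24 °C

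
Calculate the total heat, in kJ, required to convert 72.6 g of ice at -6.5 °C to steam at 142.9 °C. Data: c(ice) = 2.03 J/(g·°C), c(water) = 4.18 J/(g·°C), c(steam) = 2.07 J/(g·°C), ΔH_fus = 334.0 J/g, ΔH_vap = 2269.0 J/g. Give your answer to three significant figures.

q1 (heat ice -6.5→0.0 °C): 72.6 × 2.03 × 6.5 = 958 J
q2 (melt at 0 °C): 72.6 × 334.0 = 24248 J
q3 (heat water 0.0→100.0 °C): 72.6 × 4.18 × 100.0 = 30347 J
q4 (vaporize at 100 °C): 72.6 × 2269.0 = 164729 J
q5 (heat steam 100.0→142.9 °C): 72.6 × 2.07 × 42.9 = 6447 J
Total: 958 + 24248 + 30347 + 164729 + 6447 = 226729 J = 227 kJ

q = 227 kJ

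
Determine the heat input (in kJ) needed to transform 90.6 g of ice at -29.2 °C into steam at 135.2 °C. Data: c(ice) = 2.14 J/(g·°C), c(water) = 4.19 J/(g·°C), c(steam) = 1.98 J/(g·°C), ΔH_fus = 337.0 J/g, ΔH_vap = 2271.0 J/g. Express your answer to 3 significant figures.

q1 (heat ice -29.2→0.0 °C): 90.6 × 2.14 × 29.2 = 5661 J
q2 (melt at 0 °C): 90.6 × 337.0 = 30532 J
q3 (heat water 0.0→100.0 °C): 90.6 × 4.19 × 100.0 = 37961 J
q4 (vaporize at 100 °C): 90.6 × 2271.0 = 205753 J
q5 (heat steam 100.0→135.2 °C): 90.6 × 1.98 × 35.2 = 6314 J
Total: 5661 + 30532 + 37961 + 205753 + 6314 = 286221 J = 286 kJ

q = 286 kJ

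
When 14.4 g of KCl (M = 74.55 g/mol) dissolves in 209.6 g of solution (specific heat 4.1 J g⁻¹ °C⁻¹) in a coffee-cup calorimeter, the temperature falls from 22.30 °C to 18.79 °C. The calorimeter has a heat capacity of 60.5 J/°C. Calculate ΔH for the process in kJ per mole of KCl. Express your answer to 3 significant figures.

ΔH = 16.7 kJ/mol

|ΔT| = |18.79 − 22.30| = 3.51 °C
|q_surr| = (209.6 × 4.1 + 60.5) × 3.51 = 919.86 × 3.51 = 3229 J
n(KCl) = 14.4 / 74.55 = 0.1932 mol
Temperature fell, so q_rxn = +|q_surr| = 3.229 kJ
ΔH = q_rxn / n = 16.71 kJ/mol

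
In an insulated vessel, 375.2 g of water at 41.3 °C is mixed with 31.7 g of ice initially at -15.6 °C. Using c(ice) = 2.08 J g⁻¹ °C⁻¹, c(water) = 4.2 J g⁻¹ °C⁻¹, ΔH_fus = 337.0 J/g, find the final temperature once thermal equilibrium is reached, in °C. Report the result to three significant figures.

T_f = 31.2 °C

Heat to bring ice to 0 °C and melt it: q₁ = 31.7×2.08×15.6 + 31.7×337.0 = 11712 J
Heat the water can supply cooling to 0 °C: 375.2×4.2×41.3 = 65082.2 J > q₁, so all ice melts.
Energy balance: 375.2×4.2×(41.3 − T) = 11712 + 31.7×4.2×(T − 0)
1575.84(41.3 − T) = 11712 + 133.14 T
65082.2 − 11712 = 1708.98 T
T = 53370.2 / 1708.98 = 31.23 °C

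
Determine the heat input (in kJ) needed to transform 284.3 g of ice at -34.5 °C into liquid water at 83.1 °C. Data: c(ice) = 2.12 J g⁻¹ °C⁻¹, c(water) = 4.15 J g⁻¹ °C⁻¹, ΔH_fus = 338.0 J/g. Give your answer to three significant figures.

q = 215 kJ

q1 (heat ice -34.5→0.0 °C): 284.3 × 2.12 × 34.5 = 20794 J
q2 (melt at 0 °C): 284.3 × 338.0 = 96093 J
q3 (heat water 0.0→83.1 °C): 284.3 × 4.15 × 83.1 = 98045 J
Total: 20794 + 96093 + 98045 = 214932 J = 215 kJ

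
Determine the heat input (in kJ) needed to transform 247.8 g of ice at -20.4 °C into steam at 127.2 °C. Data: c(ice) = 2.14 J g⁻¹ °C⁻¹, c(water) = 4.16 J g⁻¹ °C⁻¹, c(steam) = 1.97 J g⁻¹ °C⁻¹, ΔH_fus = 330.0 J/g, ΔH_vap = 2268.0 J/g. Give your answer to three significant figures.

q = 771 kJ

q1 (heat ice -20.4→0.0 °C): 247.8 × 2.14 × 20.4 = 10818 J
q2 (melt at 0 °C): 247.8 × 330.0 = 81774 J
q3 (heat water 0.0→100.0 °C): 247.8 × 4.16 × 100.0 = 103085 J
q4 (vaporize at 100 °C): 247.8 × 2268.0 = 562010 J
q5 (heat steam 100.0→127.2 °C): 247.8 × 1.97 × 27.2 = 13278 J
Total: 10818 + 81774 + 103085 + 562010 + 13278 = 770965 J = 771 kJ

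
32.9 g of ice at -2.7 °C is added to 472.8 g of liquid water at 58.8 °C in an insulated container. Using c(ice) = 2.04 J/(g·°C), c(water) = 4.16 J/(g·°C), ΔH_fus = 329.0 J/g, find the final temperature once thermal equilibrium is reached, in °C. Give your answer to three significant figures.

Heat to bring ice to 0 °C and melt it: q₁ = 32.9×2.04×2.7 + 32.9×329.0 = 11005 J
Heat the water can supply cooling to 0 °C: 472.8×4.16×58.8 = 115651 J > q₁, so all ice melts.
Energy balance: 472.8×4.16×(58.8 − T) = 11005 + 32.9×4.16×(T − 0)
1966.848(58.8 − T) = 11005 + 136.864 T
115651 − 11005 = 2103.712 T
T = 104646 / 2103.712 = 49.74 °C

T_f = 49.7 °C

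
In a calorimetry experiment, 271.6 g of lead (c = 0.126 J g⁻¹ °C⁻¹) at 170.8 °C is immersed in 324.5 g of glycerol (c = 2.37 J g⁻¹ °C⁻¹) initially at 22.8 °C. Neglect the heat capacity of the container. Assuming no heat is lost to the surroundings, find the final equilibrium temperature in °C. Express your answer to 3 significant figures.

Heat lost by lead = heat gained by glycerol.
(271.6)(0.126)(170.8 − T) = (324.5)(2.37)(T − 22.8)
34.2216 (170.8 − T) = 769.065 (T − 22.8)
5845.0 − 34.2216 T = 769.065 T − 17535
23380.0 = 803.2866 T
T = 29.11 °C

T_f = 29.1 °C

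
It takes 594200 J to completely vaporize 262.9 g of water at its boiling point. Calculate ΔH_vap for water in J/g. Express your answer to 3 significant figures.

ΔH_vap = 2260 J/g

ΔH_vap = q / m = 594200 / 262.9 = 2260 J/g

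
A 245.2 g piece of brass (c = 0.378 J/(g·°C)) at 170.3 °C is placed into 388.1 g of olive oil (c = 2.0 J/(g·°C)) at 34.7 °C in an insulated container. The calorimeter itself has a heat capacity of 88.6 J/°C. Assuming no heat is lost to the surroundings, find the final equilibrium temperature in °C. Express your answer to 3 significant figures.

T_f = 47.8 °C

Heat lost by brass = heat gained by olive oil + calorimeter.
(245.2)(0.378)(170.3 − T) = [(388.1)(2.0) + 88.6](T − 34.7)
92.6856 (170.3 − T) = 864.8 (T − 34.7)
15784 − 92.6856 T = 864.8 T − 30009
45793 = 957.4856 T
T = 47.83 °C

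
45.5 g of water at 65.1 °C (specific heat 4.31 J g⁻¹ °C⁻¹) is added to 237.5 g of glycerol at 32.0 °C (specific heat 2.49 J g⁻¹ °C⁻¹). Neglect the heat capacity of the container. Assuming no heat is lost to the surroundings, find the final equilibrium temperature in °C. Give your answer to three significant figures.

T_f = 40.2 °C

Heat lost by water = heat gained by glycerol.
(45.5)(4.31)(65.1 − T) = (237.5)(2.49)(T − 32.0)
196.105 (65.1 − T) = 591.375 (T − 32.0)
12766 − 196.105 T = 591.375 T − 18924
31690 = 787.480 T
T = 40.24 °C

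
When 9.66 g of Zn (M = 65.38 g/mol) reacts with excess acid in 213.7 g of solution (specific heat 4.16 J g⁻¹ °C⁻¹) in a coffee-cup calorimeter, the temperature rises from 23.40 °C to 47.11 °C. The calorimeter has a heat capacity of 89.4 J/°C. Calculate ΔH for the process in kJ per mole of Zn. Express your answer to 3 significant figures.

ΔH = -157 kJ/mol

|ΔT| = |47.11 − 23.40| = 23.71 °C
|q_surr| = (213.7 × 4.16 + 89.4) × 23.71 = 978.392 × 23.71 = 23200 J
n(Zn) = 9.66 / 65.38 = 0.1478 mol
Temperature rose, so q_rxn = −|q_surr| = -23.20 kJ
ΔH = q_rxn / n = -157.0 kJ/mol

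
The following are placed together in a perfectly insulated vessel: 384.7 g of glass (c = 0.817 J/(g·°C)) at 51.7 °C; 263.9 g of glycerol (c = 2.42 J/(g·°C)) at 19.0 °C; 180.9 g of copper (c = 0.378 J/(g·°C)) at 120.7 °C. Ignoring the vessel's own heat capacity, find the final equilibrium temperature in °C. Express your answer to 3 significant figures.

Σ mᵢcᵢ(T − Tᵢ) = 0  ⇒  T = Σ mᵢcᵢTᵢ / Σ mᵢcᵢ
Σ mᵢcᵢ = 384.7×0.817 + 263.9×2.42 + 180.9×0.378 = 1021.3181
Σ mᵢcᵢTᵢ = 314.2999×51.7 + 638.638×19.0 + 68.3802×120.7 = 36637
T = 36637 / 1021.3181 = 35.87 °C

T_f = 35.9 °C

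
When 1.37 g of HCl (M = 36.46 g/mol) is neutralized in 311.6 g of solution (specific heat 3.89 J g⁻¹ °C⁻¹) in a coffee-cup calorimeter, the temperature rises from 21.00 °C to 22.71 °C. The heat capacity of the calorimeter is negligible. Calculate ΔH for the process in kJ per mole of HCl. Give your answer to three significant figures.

|ΔT| = |22.71 − 21.00| = 1.71 °C
|q_surr| = (311.6 × 3.89) × 1.71 = 1212.124 × 1.71 = 2073 J
n(HCl) = 1.37 / 36.46 = 0.03758 mol
Temperature rose, so q_rxn = −|q_surr| = -2.073 kJ
ΔH = q_rxn / n = -55.16 kJ/mol

ΔH = -55.2 kJ/mol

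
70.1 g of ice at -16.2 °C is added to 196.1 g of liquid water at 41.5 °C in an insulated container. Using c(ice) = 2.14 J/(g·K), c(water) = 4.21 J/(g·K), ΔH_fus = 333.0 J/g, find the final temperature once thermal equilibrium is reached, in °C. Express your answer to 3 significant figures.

T_f = 7.57 °C

Heat to bring ice to 0 °C and melt it: q₁ = 70.1×2.14×16.2 + 70.1×333.0 = 25774 J
Heat the water can supply cooling to 0 °C: 196.1×4.21×41.5 = 34261.6 J > q₁, so all ice melts.
Energy balance: 196.1×4.21×(41.5 − T) = 25774 + 70.1×4.21×(T − 0)
825.581(41.5 − T) = 25774 + 295.121 T
34261.6 − 25774 = 1120.702 T
T = 8487.6 / 1120.702 = 7.573 °C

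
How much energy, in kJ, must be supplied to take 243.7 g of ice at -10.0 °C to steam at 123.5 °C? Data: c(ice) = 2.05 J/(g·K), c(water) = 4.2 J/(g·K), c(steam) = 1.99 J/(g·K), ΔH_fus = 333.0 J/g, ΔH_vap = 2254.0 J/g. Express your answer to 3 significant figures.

q1 (heat ice -10.0→0.0 °C): 243.7 × 2.05 × 10.0 = 4996 J
q2 (melt at 0 °C): 243.7 × 333.0 = 81152 J
q3 (heat water 0.0→100.0 °C): 243.7 × 4.2 × 100.0 = 102354 J
q4 (vaporize at 100 °C): 243.7 × 2254.0 = 549300 J
q5 (heat steam 100.0→123.5 °C): 243.7 × 1.99 × 23.5 = 11397 J
Total: 4996 + 81152 + 102354 + 549300 + 11397 = 749199 J = 749 kJ

q = 749 kJ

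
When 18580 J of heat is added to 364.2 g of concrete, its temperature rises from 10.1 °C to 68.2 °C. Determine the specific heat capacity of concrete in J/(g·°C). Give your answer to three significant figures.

c = q / (m ΔT) = 18580 / (364.2 × 58.1)
c = 18580 / 21160.02 = 0.878 J/(g·°C)

c = 0.878 J/(g·°C)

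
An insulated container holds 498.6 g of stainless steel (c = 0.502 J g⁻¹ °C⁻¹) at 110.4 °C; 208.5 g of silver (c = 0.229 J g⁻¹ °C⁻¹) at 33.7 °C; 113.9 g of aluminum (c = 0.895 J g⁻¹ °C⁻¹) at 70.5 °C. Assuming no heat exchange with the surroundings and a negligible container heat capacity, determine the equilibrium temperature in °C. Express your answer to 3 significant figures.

T_f = 91.1 °C

Σ mᵢcᵢ(T − Tᵢ) = 0  ⇒  T = Σ mᵢcᵢTᵢ / Σ mᵢcᵢ
Σ mᵢcᵢ = 498.6×0.502 + 208.5×0.229 + 113.9×0.895 = 399.9842
Σ mᵢcᵢTᵢ = 250.2972×110.4 + 47.7465×33.7 + 101.9405×70.5 = 36429
T = 36429 / 399.9842 = 91.08 °C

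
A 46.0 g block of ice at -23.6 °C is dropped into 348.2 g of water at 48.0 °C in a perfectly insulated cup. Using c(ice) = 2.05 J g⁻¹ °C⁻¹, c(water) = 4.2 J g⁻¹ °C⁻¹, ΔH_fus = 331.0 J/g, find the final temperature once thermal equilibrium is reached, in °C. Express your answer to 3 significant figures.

T_f = 31.9 °C

Heat to bring ice to 0 °C and melt it: q₁ = 46.0×2.05×23.6 + 46.0×331.0 = 17451 J
Heat the water can supply cooling to 0 °C: 348.2×4.2×48.0 = 70197.1 J > q₁, so all ice melts.
Energy balance: 348.2×4.2×(48.0 − T) = 17451 + 46.0×4.2×(T − 0)
1462.44(48.0 − T) = 17451 + 193.2 T
70197.1 − 17451 = 1655.64 T
T = 52746.1 / 1655.64 = 31.86 °C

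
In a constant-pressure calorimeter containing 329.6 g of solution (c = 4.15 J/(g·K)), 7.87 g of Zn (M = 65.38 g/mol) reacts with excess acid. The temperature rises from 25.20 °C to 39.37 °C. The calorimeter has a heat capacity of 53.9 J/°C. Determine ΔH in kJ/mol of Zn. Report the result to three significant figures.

ΔH = -167 kJ/mol

|ΔT| = |39.37 − 25.20| = 14.17 °C
|q_surr| = (329.6 × 4.15 + 53.9) × 14.17 = 1421.74 × 14.17 = 20150 J
n(Zn) = 7.87 / 65.38 = 0.1204 mol
Temperature rose, so q_rxn = −|q_surr| = -20.15 kJ
ΔH = q_rxn / n = -167.4 kJ/mol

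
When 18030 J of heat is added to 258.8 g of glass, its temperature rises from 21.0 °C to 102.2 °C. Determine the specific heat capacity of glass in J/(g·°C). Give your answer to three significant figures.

c = 0.858 J/(g·°C)

c = q / (m ΔT) = 18030 / (258.8 × 81.2)
c = 18030 / 21014.56 = 0.858 J/(g·°C)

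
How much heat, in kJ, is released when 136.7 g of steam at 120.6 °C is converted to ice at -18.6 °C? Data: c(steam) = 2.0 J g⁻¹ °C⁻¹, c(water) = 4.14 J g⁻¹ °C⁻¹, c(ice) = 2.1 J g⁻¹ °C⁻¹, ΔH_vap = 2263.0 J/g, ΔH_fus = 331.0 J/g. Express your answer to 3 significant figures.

q1 (cool steam 120.6→100 °C): 136.7 × 2.0 × 20.6 = 5632 J
q2 (condense at 100 °C): 136.7 × 2263.0 = 309352 J
q3 (cool water 100→0 °C): 136.7 × 4.14 × 100.0 = 56594 J
q4 (freeze at 0 °C): 136.7 × 331.0 = 45248 J
q5 (cool ice 0→-18.6 °C): 136.7 × 2.1 × 18.6 = 5340 J
Total: 5632 + 309352 + 56594 + 45248 + 5340 = 422166 J = 422 kJ

q = 422 kJ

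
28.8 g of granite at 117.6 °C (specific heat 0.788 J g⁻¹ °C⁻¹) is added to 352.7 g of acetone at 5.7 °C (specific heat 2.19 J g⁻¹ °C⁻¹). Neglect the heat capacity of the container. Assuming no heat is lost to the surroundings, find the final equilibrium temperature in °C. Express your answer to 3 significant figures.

T_f = 8.89 °C

Heat lost by granite = heat gained by acetone.
(28.8)(0.788)(117.6 − T) = (352.7)(2.19)(T − 5.7)
22.6944 (117.6 − T) = 772.413 (T − 5.7)
2668.9 − 22.6944 T = 772.413 T − 4402.8
7071.7 = 795.1074 T
T = 8.894 °C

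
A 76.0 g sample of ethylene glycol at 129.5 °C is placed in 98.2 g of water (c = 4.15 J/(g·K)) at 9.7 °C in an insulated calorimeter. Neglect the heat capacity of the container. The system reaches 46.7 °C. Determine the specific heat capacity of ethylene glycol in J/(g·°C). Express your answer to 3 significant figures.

c = 2.40 J/(g·°C)

q_gained = (98.2 × 4.15) × (46.7 − 9.7) = 15080 J
q_lost = 76.0 × c × (129.5 − 46.7) = 6292.8 c
Set equal: c = 15080 / 6292.8 = 2.40 J/(g·°C)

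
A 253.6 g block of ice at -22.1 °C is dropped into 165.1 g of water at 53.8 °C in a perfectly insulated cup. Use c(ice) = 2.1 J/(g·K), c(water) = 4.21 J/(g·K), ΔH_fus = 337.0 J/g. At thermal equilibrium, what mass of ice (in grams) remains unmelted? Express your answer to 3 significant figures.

m_ice remaining = 178 g

Heat to warm all ice to 0 °C: 253.6×2.1×22.1 = 11770 J
Heat released by water cooling to 0 °C: 165.1×4.21×53.8 = 37395 J
37395 J < 11770 + 253.6×337.0 = 97233.2 J, so not all ice melts; final T = 0 °C.
Heat left for melting: 37395 − 11770 = 25625 J
Mass melted = 25625 / 337.0 = 76.04 g
Ice remaining = 253.6 − 76.04 = 177.56 g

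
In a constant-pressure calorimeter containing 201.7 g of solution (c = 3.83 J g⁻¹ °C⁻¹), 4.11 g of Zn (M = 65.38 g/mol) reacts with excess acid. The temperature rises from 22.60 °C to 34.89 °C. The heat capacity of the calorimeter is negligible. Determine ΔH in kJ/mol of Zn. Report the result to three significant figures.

|ΔT| = |34.89 − 22.60| = 12.29 °C
|q_surr| = (201.7 × 3.83) × 12.29 = 772.511 × 12.29 = 9494 J
n(Zn) = 4.11 / 65.38 = 0.06286 mol
Temperature rose, so q_rxn = −|q_surr| = -9.494 kJ
ΔH = q_rxn / n = -151.0 kJ/mol

ΔH = -151 kJ/mol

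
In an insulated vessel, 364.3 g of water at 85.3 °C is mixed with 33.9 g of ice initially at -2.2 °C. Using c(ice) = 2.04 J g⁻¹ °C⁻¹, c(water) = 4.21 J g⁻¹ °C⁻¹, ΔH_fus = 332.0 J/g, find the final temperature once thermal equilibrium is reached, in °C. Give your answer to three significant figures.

T_f = 71.2 °C

Heat to bring ice to 0 °C and melt it: q₁ = 33.9×2.04×2.2 + 33.9×332.0 = 11407 J
Heat the water can supply cooling to 0 °C: 364.3×4.21×85.3 = 130825 J > q₁, so all ice melts.
Energy balance: 364.3×4.21×(85.3 − T) = 11407 + 33.9×4.21×(T − 0)
1533.703(85.3 − T) = 11407 + 142.719 T
130825 − 11407 = 1676.422 T
T = 119418 / 1676.422 = 71.23 °C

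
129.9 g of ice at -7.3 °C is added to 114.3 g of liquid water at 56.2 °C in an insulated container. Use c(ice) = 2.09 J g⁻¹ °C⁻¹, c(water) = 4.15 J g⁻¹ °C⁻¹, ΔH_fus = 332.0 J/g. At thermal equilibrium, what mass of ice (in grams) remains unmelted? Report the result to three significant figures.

m_ice remaining = 55.6 g

Heat to warm all ice to 0 °C: 129.9×2.09×7.3 = 1981.9 J
Heat released by water cooling to 0 °C: 114.3×4.15×56.2 = 26658 J
26658 J < 1981.9 + 129.9×332.0 = 45108.7 J, so not all ice melts; final T = 0 °C.
Heat left for melting: 26658 − 1981.9 = 24676.1 J
Mass melted = 24676.1 / 332.0 = 74.33 g
Ice remaining = 129.9 − 74.33 = 55.57 g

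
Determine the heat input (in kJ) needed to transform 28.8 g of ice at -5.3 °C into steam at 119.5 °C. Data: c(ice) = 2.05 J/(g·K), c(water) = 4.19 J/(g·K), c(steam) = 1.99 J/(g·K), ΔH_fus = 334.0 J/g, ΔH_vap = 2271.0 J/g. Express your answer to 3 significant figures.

q = 88.5 kJ

q1 (heat ice -5.3→0.0 °C): 28.8 × 2.05 × 5.3 = 313 J
q2 (melt at 0 °C): 28.8 × 334.0 = 9619 J
q3 (heat water 0.0→100.0 °C): 28.8 × 4.19 × 100.0 = 12067 J
q4 (vaporize at 100 °C): 28.8 × 2271.0 = 65405 J
q5 (heat steam 100.0→119.5 °C): 28.8 × 1.99 × 19.5 = 1118 J
Total: 313 + 9619 + 12067 + 65405 + 1118 = 88522 J = 88.5 kJ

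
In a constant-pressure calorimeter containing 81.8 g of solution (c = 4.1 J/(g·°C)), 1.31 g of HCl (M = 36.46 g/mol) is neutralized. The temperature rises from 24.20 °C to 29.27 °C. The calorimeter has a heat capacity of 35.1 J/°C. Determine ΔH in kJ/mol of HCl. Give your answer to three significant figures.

ΔH = -52.3 kJ/mol

|ΔT| = |29.27 − 24.20| = 5.07 °C
|q_surr| = (81.8 × 4.1 + 35.1) × 5.07 = 370.48 × 5.07 = 1878 J
n(HCl) = 1.31 / 36.46 = 0.03593 mol
Temperature rose, so q_rxn = −|q_surr| = -1.878 kJ
ΔH = q_rxn / n = -52.27 kJ/mol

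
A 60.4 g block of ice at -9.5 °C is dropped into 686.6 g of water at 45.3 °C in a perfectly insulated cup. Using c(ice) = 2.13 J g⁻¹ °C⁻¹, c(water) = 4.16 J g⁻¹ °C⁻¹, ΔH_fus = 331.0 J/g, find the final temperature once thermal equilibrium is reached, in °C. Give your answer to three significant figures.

Heat to bring ice to 0 °C and melt it: q₁ = 60.4×2.13×9.5 + 60.4×331.0 = 21215 J
Heat the water can supply cooling to 0 °C: 686.6×4.16×45.3 = 129388 J > q₁, so all ice melts.
Energy balance: 686.6×4.16×(45.3 − T) = 21215 + 60.4×4.16×(T − 0)
2856.256(45.3 − T) = 21215 + 251.264 T
129388 − 21215 = 3107.520 T
T = 108173 / 3107.520 = 34.81 °C

T_f = 34.8 °C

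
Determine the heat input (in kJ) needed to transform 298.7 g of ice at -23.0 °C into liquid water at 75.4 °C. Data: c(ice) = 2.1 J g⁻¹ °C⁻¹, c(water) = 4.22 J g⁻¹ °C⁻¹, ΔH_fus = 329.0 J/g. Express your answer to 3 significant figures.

q = 208 kJ

q1 (heat ice -23.0→0.0 °C): 298.7 × 2.1 × 23.0 = 14427 J
q2 (melt at 0 °C): 298.7 × 329.0 = 98272 J
q3 (heat water 0.0→75.4 °C): 298.7 × 4.22 × 75.4 = 95043 J
Total: 14427 + 98272 + 95043 = 207742 J = 208 kJ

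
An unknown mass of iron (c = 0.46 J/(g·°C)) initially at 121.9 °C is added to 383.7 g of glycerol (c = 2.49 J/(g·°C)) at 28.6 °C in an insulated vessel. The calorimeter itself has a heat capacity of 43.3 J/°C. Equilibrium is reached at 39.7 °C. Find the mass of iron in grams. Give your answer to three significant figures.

q_gained = (383.7 × 2.49 + 43.3) × (39.7 − 28.6) = 11090 J
q_lost = m × 0.46 × (121.9 − 39.7) = 37.812 m
m = 11090 / 37.812 = 293 g

m = 293 g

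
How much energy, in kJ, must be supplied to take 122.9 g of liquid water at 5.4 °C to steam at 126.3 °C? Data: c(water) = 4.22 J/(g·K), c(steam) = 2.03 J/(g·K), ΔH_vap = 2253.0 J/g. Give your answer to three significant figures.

q1 (heat water 5.4→100.0 °C): 122.9 × 4.22 × 94.6 = 49063 J
q2 (vaporize at 100 °C): 122.9 × 2253.0 = 276894 J
q3 (heat steam 100.0→126.3 °C): 122.9 × 2.03 × 26.3 = 6562 J
Total: 49063 + 276894 + 6562 = 332519 J = 333 kJ

q = 333 kJ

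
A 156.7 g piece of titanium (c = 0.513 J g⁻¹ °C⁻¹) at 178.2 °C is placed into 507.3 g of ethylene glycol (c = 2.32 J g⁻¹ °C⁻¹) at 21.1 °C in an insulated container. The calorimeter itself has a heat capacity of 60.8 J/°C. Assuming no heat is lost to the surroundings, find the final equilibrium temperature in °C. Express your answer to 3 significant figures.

Heat lost by titanium = heat gained by ethylene glycol + calorimeter.
(156.7)(0.513)(178.2 − T) = [(507.3)(2.32) + 60.8](T − 21.1)
80.3871 (178.2 − T) = 1237.736 (T − 21.1)
14325 − 80.3871 T = 1237.736 T − 26116
40441 = 1318.1231 T
T = 30.68 °C

T_f = 30.7 °C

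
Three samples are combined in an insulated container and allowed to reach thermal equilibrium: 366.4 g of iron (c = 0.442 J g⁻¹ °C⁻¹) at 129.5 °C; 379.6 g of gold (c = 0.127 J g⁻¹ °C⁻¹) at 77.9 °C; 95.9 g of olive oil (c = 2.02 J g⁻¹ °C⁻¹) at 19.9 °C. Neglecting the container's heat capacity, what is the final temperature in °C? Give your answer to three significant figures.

Σ mᵢcᵢ(T − Tᵢ) = 0  ⇒  T = Σ mᵢcᵢTᵢ / Σ mᵢcᵢ
Σ mᵢcᵢ = 366.4×0.442 + 379.6×0.127 + 95.9×2.02 = 403.8760
Σ mᵢcᵢTᵢ = 161.9488×129.5 + 48.2092×77.9 + 193.718×19.9 = 28583
T = 28583 / 403.8760 = 70.77 °C

T_f = 70.8 °C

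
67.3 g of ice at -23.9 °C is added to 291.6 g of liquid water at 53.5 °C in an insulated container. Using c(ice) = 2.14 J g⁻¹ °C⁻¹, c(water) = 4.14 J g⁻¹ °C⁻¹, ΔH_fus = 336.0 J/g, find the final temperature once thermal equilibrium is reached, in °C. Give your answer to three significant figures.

T_f = 25.9 °C

Heat to bring ice to 0 °C and melt it: q₁ = 67.3×2.14×23.9 + 67.3×336.0 = 26055 J
Heat the water can supply cooling to 0 °C: 291.6×4.14×53.5 = 64586.5 J > q₁, so all ice melts.
Energy balance: 291.6×4.14×(53.5 − T) = 26055 + 67.3×4.14×(T − 0)
1207.224(53.5 − T) = 26055 + 278.622 T
64586.5 − 26055 = 1485.846 T
T = 38531.5 / 1485.846 = 25.93 °C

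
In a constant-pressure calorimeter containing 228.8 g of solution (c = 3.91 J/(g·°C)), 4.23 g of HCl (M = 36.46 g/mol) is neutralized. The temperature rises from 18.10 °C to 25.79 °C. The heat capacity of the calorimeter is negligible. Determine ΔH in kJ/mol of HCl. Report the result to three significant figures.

ΔH = -59.3 kJ/mol

|ΔT| = |25.79 − 18.10| = 7.69 °C
|q_surr| = (228.8 × 3.91) × 7.69 = 894.608 × 7.69 = 6880 J
n(HCl) = 4.23 / 36.46 = 0.1160 mol
Temperature rose, so q_rxn = −|q_surr| = -6.880 kJ
ΔH = q_rxn / n = -59.31 kJ/mol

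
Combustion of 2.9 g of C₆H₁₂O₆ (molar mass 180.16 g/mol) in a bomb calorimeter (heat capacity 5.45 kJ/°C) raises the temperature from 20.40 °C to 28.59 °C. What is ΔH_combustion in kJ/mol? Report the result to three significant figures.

ΔH = -2770 kJ/mol

ΔT = 28.59 − 20.40 = 8.19 °C
q_cal = C_cal × ΔT = 5.45 × 8.19 = 44.6355 kJ
n = 2.9 / 180.16 = 0.01610 mol
q_rxn = −q_cal = -44.6355 kJ
ΔH = -44.6355 / 0.01610 = -2772 kJ/mol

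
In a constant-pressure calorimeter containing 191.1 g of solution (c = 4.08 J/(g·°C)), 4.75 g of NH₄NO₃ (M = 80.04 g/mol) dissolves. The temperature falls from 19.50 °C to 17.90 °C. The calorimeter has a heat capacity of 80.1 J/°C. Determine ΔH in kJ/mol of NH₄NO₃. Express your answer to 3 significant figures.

ΔH = 23.2 kJ/mol

|ΔT| = |17.90 − 19.50| = 1.60 °C
|q_surr| = (191.1 × 4.08 + 80.1) × 1.60 = 859.788 × 1.60 = 1376 J
n(NH₄NO₃) = 4.75 / 80.04 = 0.05935 mol
Temperature fell, so q_rxn = +|q_surr| = 1.376 kJ
ΔH = q_rxn / n = 23.18 kJ/mol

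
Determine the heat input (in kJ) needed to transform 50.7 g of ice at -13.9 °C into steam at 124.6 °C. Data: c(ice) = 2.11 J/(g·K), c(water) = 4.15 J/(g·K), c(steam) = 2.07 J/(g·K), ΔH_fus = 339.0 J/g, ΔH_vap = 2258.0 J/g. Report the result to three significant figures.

q1 (heat ice -13.9→0.0 °C): 50.7 × 2.11 × 13.9 = 1487 J
q2 (melt at 0 °C): 50.7 × 339.0 = 17187 J
q3 (heat water 0.0→100.0 °C): 50.7 × 4.15 × 100.0 = 21041 J
q4 (vaporize at 100 °C): 50.7 × 2258.0 = 114481 J
q5 (heat steam 100.0→124.6 °C): 50.7 × 2.07 × 24.6 = 2582 J
Total: 1487 + 17187 + 21041 + 114481 + 2582 = 156778 J = 157 kJ

q = 157 kJ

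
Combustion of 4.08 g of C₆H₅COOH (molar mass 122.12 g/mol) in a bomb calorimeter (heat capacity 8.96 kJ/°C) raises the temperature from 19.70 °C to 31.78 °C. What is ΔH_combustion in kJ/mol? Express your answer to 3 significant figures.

ΔT = 31.78 − 19.70 = 12.08 °C
q_cal = C_cal × ΔT = 8.96 × 12.08 = 108.2368 kJ
n = 4.08 / 122.12 = 0.03341 mol
q_rxn = −q_cal = -108.2368 kJ
ΔH = -108.2368 / 0.03341 = -3240 kJ/mol

ΔH = -3240 kJ/mol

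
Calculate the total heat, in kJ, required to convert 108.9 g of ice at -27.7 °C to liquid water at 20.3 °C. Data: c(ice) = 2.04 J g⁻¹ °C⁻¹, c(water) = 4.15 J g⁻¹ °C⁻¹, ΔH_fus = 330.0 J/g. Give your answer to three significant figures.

q = 51.3 kJ

q1 (heat ice -27.7→0.0 °C): 108.9 × 2.04 × 27.7 = 6154 J
q2 (melt at 0 °C): 108.9 × 330.0 = 35937 J
q3 (heat water 0.0→20.3 °C): 108.9 × 4.15 × 20.3 = 9174 J
Total: 6154 + 35937 + 9174 = 51265 J = 51.3 kJ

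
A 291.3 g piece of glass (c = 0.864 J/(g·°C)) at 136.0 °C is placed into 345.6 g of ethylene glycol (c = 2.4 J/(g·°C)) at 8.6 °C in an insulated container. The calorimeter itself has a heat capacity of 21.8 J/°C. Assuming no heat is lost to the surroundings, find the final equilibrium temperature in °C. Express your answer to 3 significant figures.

T_f = 37.7 °C

Heat lost by glass = heat gained by ethylene glycol + calorimeter.
(291.3)(0.864)(136.0 − T) = [(345.6)(2.4) + 21.8](T − 8.6)
251.6832 (136.0 − T) = 851.24 (T − 8.6)
34229 − 251.6832 T = 851.24 T − 7320.7
41549.7 = 1102.9232 T
T = 37.67 °C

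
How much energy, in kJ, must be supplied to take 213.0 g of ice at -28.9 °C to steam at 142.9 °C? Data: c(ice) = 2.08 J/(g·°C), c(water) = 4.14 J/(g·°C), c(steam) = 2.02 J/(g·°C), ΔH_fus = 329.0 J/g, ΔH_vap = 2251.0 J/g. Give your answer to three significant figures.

q = 669 kJ

q1 (heat ice -28.9→0.0 °C): 213.0 × 2.08 × 28.9 = 12804 J
q2 (melt at 0 °C): 213.0 × 329.0 = 70077 J
q3 (heat water 0.0→100.0 °C): 213.0 × 4.14 × 100.0 = 88182 J
q4 (vaporize at 100 °C): 213.0 × 2251.0 = 479463 J
q5 (heat steam 100.0→142.9 °C): 213.0 × 2.02 × 42.9 = 18458 J
Total: 12804 + 70077 + 88182 + 479463 + 18458 = 668984 J = 669 kJ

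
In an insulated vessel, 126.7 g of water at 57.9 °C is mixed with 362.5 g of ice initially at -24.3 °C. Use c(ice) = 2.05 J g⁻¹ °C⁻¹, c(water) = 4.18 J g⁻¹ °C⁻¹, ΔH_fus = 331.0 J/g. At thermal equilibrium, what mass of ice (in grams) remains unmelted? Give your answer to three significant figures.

m_ice remaining = 324 g

Heat to warm all ice to 0 °C: 362.5×2.05×24.3 = 18058 J
Heat released by water cooling to 0 °C: 126.7×4.18×57.9 = 30664 J
30664 J < 18058 + 362.5×331.0 = 138045.5 J, so not all ice melts; final T = 0 °C.
Heat left for melting: 30664 − 18058 = 12606 J
Mass melted = 12606 / 331.0 = 38.08 g
Ice remaining = 362.5 − 38.08 = 324.42 g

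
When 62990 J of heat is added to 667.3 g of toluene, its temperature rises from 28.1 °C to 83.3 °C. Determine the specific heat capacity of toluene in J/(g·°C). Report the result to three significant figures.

c = q / (m ΔT) = 62990 / (667.3 × 55.2)
c = 62990 / 36834.96 = 1.71 J/(g·°C)

c = 1.71 J/(g·°C)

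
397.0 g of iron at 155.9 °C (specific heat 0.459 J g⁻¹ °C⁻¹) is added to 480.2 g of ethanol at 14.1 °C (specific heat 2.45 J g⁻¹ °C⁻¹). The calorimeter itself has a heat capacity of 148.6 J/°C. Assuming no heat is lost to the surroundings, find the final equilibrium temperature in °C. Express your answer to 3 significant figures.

T_f = 31.2 °C

Heat lost by iron = heat gained by ethanol + calorimeter.
(397.0)(0.459)(155.9 − T) = [(480.2)(2.45) + 148.6](T − 14.1)
182.223 (155.9 − T) = 1325.09 (T − 14.1)
28409 − 182.223 T = 1325.09 T − 18684
47093 = 1507.313 T
T = 31.24 °C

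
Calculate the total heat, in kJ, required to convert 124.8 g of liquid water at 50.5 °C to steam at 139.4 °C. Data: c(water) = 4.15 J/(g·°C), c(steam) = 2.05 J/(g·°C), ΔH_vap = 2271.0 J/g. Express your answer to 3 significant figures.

q = 319 kJ

q1 (heat water 50.5→100.0 °C): 124.8 × 4.15 × 49.5 = 25637 J
q2 (vaporize at 100 °C): 124.8 × 2271.0 = 283421 J
q3 (heat steam 100.0→139.4 °C): 124.8 × 2.05 × 39.4 = 10080 J
Total: 25637 + 283421 + 10080 = 319138 J = 319 kJ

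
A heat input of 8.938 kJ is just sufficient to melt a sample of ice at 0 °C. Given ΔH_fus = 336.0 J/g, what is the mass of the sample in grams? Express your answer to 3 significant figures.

m = q / ΔH_fus = 8938 J / 336.0 J/g = 26.6 g

m = 26.6 g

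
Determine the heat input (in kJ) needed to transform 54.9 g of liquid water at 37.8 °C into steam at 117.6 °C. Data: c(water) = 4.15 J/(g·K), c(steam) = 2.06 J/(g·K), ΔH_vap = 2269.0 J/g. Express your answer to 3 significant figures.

q1 (heat water 37.8→100.0 °C): 54.9 × 4.15 × 62.2 = 14171 J
q2 (vaporize at 100 °C): 54.9 × 2269.0 = 124568 J
q3 (heat steam 100.0→117.6 °C): 54.9 × 2.06 × 17.6 = 1990 J
Total: 14171 + 124568 + 1990 = 140729 J = 141 kJ

q = 141 kJ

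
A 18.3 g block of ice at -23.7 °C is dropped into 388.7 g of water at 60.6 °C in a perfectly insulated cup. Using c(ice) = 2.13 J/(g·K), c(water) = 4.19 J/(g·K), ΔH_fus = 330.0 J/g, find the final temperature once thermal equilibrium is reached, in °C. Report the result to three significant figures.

T_f = 53.8 °C

Heat to bring ice to 0 °C and melt it: q₁ = 18.3×2.13×23.7 + 18.3×330.0 = 6962.8 J
Heat the water can supply cooling to 0 °C: 388.7×4.19×60.6 = 98696.4 J > q₁, so all ice melts.
Energy balance: 388.7×4.19×(60.6 − T) = 6962.8 + 18.3×4.19×(T − 0)
1628.653(60.6 − T) = 6962.8 + 76.677 T
98696.4 − 6962.8 = 1705.330 T
T = 91733.6 / 1705.330 = 53.79 °C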